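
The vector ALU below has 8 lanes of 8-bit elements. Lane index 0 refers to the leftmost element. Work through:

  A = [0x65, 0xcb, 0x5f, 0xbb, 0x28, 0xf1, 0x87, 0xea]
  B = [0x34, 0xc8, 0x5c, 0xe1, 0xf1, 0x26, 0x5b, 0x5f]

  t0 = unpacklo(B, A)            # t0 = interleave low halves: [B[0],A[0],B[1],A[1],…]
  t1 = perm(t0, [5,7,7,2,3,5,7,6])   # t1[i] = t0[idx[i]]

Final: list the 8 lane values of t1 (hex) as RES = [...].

→ t0 |34|65|c8|cb|5c|5f|e1|bb|
→ t1 |5f|bb|bb|c8|cb|5f|bb|e1|

RES = [0x5f, 0xbb, 0xbb, 0xc8, 0xcb, 0x5f, 0xbb, 0xe1]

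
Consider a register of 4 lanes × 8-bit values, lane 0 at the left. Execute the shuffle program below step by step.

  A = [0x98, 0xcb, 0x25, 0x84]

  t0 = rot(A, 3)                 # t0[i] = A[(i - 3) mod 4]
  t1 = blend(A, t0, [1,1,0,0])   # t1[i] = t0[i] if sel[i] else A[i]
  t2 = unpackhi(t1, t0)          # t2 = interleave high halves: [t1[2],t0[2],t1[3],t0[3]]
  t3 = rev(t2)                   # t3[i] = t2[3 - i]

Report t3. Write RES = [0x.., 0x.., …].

t0 = [0xcb, 0x25, 0x84, 0x98]
t1 = [0xcb, 0x25, 0x25, 0x84]
t2 = [0x25, 0x84, 0x84, 0x98]
t3 = [0x98, 0x84, 0x84, 0x25]

RES = [0x98, 0x84, 0x84, 0x25]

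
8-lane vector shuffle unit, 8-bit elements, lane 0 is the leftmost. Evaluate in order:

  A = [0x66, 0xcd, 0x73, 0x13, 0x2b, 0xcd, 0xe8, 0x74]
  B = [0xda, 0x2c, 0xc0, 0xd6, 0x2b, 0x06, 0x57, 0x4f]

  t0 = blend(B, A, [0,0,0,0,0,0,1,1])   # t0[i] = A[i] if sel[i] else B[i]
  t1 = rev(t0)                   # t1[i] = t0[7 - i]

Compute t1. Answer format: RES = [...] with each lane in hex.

t0 = [0xda, 0x2c, 0xc0, 0xd6, 0x2b, 0x06, 0xe8, 0x74]
t1 = [0x74, 0xe8, 0x06, 0x2b, 0xd6, 0xc0, 0x2c, 0xda]

RES = [0x74, 0xe8, 0x06, 0x2b, 0xd6, 0xc0, 0x2c, 0xda]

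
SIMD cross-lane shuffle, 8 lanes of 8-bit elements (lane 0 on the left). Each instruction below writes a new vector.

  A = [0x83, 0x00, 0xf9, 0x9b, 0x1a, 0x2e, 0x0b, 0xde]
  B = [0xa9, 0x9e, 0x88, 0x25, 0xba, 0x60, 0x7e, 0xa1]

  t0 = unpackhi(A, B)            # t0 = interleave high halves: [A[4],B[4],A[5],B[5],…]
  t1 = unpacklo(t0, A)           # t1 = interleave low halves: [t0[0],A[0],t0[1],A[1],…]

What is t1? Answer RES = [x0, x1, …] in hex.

RES = [ 0x1a  0x83  0xba  0x00  0x2e  0xf9  0x60  0x9b ]

  t0: 1a ba 2e 60 0b 7e de a1
  t1: 1a 83 ba 00 2e f9 60 9b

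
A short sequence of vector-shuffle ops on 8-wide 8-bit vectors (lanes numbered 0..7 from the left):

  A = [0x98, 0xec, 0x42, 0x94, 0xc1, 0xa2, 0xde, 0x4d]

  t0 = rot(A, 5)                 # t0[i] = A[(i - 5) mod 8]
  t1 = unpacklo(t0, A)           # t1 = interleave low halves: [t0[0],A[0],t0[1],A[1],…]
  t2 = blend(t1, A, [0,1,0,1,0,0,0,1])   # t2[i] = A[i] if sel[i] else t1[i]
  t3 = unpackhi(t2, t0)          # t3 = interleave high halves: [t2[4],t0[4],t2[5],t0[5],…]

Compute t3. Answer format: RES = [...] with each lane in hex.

  t0: 94 c1 a2 de 4d 98 ec 42
  t1: 94 98 c1 ec a2 42 de 94
  t2: 94 ec c1 94 a2 42 de 4d
  t3: a2 4d 42 98 de ec 4d 42

RES = [ 0xa2  0x4d  0x42  0x98  0xde  0xec  0x4d  0x42 ]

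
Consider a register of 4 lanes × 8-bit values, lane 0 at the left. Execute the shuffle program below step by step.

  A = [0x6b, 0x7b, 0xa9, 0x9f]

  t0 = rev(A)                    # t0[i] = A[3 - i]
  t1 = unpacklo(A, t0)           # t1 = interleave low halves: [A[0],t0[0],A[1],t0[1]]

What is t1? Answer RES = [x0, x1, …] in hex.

→ t0 |9f|a9|7b|6b|
→ t1 |6b|9f|7b|a9|

RES = [0x6b, 0x9f, 0x7b, 0xa9]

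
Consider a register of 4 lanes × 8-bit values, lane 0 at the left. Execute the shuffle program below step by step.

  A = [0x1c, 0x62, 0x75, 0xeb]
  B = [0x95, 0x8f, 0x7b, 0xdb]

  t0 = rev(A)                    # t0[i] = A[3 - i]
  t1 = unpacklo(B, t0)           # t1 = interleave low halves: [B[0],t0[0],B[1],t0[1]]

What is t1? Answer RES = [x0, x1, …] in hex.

RES = [0x95, 0xeb, 0x8f, 0x75]

  t0: eb 75 62 1c
  t1: 95 eb 8f 75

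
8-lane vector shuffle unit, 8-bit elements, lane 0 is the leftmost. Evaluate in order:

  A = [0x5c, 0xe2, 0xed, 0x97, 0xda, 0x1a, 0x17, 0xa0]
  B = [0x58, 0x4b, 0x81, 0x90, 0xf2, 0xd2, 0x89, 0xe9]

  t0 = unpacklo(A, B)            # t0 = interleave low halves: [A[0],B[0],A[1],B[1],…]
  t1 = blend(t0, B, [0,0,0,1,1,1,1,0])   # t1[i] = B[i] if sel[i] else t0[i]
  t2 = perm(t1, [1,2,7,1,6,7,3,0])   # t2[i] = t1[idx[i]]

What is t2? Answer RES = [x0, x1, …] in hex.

→ t0 |5c|58|e2|4b|ed|81|97|90|
→ t1 |5c|58|e2|90|f2|d2|89|90|
→ t2 |58|e2|90|58|89|90|90|5c|

RES = [ 0x58  0xe2  0x90  0x58  0x89  0x90  0x90  0x5c ]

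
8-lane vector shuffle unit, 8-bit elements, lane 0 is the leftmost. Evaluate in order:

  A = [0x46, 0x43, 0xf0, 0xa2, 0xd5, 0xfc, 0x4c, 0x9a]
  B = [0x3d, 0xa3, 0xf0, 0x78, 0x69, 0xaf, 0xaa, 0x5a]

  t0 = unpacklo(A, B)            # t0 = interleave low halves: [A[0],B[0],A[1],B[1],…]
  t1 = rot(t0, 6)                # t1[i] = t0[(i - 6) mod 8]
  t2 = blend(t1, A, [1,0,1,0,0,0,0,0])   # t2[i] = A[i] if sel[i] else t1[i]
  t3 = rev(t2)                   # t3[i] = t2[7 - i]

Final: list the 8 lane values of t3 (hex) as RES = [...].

RES = [ 0x3d  0x46  0x78  0xa2  0xf0  0xf0  0xa3  0x46 ]

→ t0 |46|3d|43|a3|f0|f0|a2|78|
→ t1 |43|a3|f0|f0|a2|78|46|3d|
→ t2 |46|a3|f0|f0|a2|78|46|3d|
→ t3 |3d|46|78|a2|f0|f0|a3|46|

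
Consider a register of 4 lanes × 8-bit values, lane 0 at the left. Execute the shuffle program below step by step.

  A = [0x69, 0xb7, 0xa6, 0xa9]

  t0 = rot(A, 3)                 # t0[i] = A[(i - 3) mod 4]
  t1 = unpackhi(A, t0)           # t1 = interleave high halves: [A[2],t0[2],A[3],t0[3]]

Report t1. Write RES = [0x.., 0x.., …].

t0 = [0xb7, 0xa6, 0xa9, 0x69]
t1 = [0xa6, 0xa9, 0xa9, 0x69]

RES = [0xa6, 0xa9, 0xa9, 0x69]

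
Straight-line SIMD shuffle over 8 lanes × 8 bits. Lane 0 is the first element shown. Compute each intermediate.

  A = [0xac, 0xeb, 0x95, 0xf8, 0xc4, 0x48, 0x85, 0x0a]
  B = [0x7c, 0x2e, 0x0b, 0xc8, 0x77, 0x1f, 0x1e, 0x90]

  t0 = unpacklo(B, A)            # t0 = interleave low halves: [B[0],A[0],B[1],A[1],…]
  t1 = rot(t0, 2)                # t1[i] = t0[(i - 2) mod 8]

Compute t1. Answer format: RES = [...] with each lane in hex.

RES = [ 0xc8  0xf8  0x7c  0xac  0x2e  0xeb  0x0b  0x95 ]

  t0: 7c ac 2e eb 0b 95 c8 f8
  t1: c8 f8 7c ac 2e eb 0b 95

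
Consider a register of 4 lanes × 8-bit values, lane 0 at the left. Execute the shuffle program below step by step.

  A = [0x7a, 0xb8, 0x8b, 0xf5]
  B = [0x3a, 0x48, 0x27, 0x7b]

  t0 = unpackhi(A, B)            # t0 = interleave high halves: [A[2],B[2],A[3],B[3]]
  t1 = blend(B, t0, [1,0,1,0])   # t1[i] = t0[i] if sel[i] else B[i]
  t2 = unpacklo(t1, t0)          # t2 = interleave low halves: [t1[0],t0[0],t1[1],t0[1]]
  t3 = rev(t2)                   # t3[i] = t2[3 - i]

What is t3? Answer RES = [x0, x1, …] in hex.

→ t0 |8b|27|f5|7b|
→ t1 |8b|48|f5|7b|
→ t2 |8b|8b|48|27|
→ t3 |27|48|8b|8b|

RES = [ 0x27  0x48  0x8b  0x8b ]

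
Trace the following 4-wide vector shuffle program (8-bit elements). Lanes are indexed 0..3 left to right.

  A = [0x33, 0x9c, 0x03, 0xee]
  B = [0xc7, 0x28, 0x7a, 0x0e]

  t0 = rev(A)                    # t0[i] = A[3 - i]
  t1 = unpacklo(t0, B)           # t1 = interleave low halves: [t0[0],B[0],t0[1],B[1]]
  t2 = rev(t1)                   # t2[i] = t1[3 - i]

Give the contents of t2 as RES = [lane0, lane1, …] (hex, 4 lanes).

  t0: ee 03 9c 33
  t1: ee c7 03 28
  t2: 28 03 c7 ee

RES = [0x28, 0x03, 0xc7, 0xee]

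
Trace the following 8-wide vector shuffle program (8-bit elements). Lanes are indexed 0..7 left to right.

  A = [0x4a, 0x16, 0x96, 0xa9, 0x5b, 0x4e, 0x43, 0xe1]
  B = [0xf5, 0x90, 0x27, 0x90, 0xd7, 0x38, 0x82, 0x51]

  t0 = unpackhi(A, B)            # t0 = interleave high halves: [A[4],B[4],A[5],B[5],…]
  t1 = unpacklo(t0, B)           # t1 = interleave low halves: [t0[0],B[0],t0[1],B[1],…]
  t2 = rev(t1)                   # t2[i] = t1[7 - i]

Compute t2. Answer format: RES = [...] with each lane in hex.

RES = [ 0x90  0x38  0x27  0x4e  0x90  0xd7  0xf5  0x5b ]

  t0: 5b d7 4e 38 43 82 e1 51
  t1: 5b f5 d7 90 4e 27 38 90
  t2: 90 38 27 4e 90 d7 f5 5b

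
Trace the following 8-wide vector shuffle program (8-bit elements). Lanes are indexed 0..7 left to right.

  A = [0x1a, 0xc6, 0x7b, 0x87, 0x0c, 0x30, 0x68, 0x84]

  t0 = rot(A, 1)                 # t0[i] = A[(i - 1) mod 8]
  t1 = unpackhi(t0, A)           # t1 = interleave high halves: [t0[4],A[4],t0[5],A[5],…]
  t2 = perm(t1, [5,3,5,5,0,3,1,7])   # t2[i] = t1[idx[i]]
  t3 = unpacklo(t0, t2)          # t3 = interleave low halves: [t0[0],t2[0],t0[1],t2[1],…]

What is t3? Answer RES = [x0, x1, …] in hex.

→ t0 |84|1a|c6|7b|87|0c|30|68|
→ t1 |87|0c|0c|30|30|68|68|84|
→ t2 |68|30|68|68|87|30|0c|84|
→ t3 |84|68|1a|30|c6|68|7b|68|

RES = [0x84, 0x68, 0x1a, 0x30, 0xc6, 0x68, 0x7b, 0x68]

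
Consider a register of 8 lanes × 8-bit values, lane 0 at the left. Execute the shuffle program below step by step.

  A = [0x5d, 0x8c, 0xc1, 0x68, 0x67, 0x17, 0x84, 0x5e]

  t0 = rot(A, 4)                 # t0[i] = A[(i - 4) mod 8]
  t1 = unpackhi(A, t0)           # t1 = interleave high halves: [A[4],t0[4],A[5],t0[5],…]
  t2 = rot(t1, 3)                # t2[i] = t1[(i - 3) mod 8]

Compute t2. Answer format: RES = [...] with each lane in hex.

RES = [ 0xc1  0x5e  0x68  0x67  0x5d  0x17  0x8c  0x84 ]

t0 = [0x67, 0x17, 0x84, 0x5e, 0x5d, 0x8c, 0xc1, 0x68]
t1 = [0x67, 0x5d, 0x17, 0x8c, 0x84, 0xc1, 0x5e, 0x68]
t2 = [0xc1, 0x5e, 0x68, 0x67, 0x5d, 0x17, 0x8c, 0x84]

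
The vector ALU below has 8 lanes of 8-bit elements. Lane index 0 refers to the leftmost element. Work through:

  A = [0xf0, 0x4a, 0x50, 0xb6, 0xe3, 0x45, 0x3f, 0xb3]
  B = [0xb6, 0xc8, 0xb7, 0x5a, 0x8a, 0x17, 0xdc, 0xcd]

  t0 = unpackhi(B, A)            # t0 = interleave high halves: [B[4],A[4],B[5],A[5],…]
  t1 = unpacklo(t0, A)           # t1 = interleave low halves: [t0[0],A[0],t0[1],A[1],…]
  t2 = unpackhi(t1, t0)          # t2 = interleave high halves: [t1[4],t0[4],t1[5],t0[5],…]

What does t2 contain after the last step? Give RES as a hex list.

→ t0 |8a|e3|17|45|dc|3f|cd|b3|
→ t1 |8a|f0|e3|4a|17|50|45|b6|
→ t2 |17|dc|50|3f|45|cd|b6|b3|

RES = [ 0x17  0xdc  0x50  0x3f  0x45  0xcd  0xb6  0xb3 ]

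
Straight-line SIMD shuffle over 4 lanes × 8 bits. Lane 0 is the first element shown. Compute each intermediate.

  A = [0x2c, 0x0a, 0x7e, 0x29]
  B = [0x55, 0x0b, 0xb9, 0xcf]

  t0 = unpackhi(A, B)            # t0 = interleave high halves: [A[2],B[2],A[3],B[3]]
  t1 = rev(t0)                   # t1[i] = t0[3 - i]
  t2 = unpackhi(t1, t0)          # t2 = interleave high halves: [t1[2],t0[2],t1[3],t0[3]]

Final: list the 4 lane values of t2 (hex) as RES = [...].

  t0: 7e b9 29 cf
  t1: cf 29 b9 7e
  t2: b9 29 7e cf

RES = [0xb9, 0x29, 0x7e, 0xcf]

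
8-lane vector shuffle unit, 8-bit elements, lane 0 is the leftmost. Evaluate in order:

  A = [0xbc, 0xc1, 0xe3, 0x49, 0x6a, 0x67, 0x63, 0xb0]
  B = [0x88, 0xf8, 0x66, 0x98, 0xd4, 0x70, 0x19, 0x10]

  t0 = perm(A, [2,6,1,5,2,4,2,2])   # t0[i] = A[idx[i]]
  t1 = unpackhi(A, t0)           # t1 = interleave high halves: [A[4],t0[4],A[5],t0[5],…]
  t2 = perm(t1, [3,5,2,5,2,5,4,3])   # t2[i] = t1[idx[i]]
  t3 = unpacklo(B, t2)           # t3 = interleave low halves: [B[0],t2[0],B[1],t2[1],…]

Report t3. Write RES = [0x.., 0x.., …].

→ t0 |e3|63|c1|67|e3|6a|e3|e3|
→ t1 |6a|e3|67|6a|63|e3|b0|e3|
→ t2 |6a|e3|67|e3|67|e3|63|6a|
→ t3 |88|6a|f8|e3|66|67|98|e3|

RES = [ 0x88  0x6a  0xf8  0xe3  0x66  0x67  0x98  0xe3 ]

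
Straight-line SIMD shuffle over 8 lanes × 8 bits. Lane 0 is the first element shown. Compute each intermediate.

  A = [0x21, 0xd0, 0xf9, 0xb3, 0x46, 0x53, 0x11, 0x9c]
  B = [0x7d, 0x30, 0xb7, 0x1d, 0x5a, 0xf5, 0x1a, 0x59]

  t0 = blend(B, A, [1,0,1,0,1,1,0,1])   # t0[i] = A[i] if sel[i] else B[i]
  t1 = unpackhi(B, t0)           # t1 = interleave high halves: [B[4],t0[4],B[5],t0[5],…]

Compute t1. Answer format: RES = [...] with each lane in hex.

→ t0 |21|30|f9|1d|46|53|1a|9c|
→ t1 |5a|46|f5|53|1a|1a|59|9c|

RES = [ 0x5a  0x46  0xf5  0x53  0x1a  0x1a  0x59  0x9c ]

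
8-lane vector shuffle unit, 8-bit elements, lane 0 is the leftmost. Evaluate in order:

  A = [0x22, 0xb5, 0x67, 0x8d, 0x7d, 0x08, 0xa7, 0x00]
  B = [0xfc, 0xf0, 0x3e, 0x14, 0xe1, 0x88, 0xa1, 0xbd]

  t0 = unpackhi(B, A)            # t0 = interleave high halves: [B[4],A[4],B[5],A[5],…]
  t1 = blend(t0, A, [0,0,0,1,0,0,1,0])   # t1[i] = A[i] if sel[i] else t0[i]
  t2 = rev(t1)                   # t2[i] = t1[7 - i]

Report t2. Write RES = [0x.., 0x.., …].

→ t0 |e1|7d|88|08|a1|a7|bd|00|
→ t1 |e1|7d|88|8d|a1|a7|a7|00|
→ t2 |00|a7|a7|a1|8d|88|7d|e1|

RES = [ 0x00  0xa7  0xa7  0xa1  0x8d  0x88  0x7d  0xe1 ]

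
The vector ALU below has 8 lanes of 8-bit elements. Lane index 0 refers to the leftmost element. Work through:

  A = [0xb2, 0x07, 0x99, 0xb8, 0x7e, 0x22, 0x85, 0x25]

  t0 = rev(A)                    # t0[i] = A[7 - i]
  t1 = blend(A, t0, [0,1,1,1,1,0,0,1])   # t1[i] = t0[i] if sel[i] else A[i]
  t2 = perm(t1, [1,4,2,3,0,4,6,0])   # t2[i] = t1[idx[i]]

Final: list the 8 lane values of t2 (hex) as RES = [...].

RES = [ 0x85  0xb8  0x22  0x7e  0xb2  0xb8  0x85  0xb2 ]

t0 = [0x25, 0x85, 0x22, 0x7e, 0xb8, 0x99, 0x07, 0xb2]
t1 = [0xb2, 0x85, 0x22, 0x7e, 0xb8, 0x22, 0x85, 0xb2]
t2 = [0x85, 0xb8, 0x22, 0x7e, 0xb2, 0xb8, 0x85, 0xb2]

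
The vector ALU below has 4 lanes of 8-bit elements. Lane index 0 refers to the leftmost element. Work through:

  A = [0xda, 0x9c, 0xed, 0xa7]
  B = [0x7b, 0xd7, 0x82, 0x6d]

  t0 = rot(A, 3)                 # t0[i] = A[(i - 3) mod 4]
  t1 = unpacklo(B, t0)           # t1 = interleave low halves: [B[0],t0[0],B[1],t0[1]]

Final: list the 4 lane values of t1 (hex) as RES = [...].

RES = [ 0x7b  0x9c  0xd7  0xed ]

→ t0 |9c|ed|a7|da|
→ t1 |7b|9c|d7|ed|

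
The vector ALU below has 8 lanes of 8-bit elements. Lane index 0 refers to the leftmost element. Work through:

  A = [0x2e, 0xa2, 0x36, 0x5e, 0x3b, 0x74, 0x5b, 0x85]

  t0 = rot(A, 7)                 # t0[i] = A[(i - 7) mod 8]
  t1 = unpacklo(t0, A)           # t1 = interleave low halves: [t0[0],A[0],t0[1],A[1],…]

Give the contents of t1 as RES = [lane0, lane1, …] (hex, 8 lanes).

RES = [ 0xa2  0x2e  0x36  0xa2  0x5e  0x36  0x3b  0x5e ]

→ t0 |a2|36|5e|3b|74|5b|85|2e|
→ t1 |a2|2e|36|a2|5e|36|3b|5e|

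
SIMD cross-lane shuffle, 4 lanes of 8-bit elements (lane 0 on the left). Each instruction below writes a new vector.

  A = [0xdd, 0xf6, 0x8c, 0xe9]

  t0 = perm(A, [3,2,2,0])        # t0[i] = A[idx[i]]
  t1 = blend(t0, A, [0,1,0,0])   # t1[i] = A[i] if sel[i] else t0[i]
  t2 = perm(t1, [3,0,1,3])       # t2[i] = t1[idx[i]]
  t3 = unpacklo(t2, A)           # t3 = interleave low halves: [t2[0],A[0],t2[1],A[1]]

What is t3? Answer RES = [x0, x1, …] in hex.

  t0: e9 8c 8c dd
  t1: e9 f6 8c dd
  t2: dd e9 f6 dd
  t3: dd dd e9 f6

RES = [ 0xdd  0xdd  0xe9  0xf6 ]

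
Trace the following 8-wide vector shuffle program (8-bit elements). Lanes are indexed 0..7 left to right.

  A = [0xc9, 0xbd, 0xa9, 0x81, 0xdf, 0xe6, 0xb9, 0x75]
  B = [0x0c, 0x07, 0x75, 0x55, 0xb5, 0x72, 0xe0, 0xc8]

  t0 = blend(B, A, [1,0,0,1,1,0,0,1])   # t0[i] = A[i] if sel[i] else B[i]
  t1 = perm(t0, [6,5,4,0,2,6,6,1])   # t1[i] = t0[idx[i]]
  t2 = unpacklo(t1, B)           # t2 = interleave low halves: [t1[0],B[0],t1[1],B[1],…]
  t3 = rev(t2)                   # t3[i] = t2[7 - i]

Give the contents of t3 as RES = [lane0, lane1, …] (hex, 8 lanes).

RES = [ 0x55  0xc9  0x75  0xdf  0x07  0x72  0x0c  0xe0 ]

  t0: c9 07 75 81 df 72 e0 75
  t1: e0 72 df c9 75 e0 e0 07
  t2: e0 0c 72 07 df 75 c9 55
  t3: 55 c9 75 df 07 72 0c e0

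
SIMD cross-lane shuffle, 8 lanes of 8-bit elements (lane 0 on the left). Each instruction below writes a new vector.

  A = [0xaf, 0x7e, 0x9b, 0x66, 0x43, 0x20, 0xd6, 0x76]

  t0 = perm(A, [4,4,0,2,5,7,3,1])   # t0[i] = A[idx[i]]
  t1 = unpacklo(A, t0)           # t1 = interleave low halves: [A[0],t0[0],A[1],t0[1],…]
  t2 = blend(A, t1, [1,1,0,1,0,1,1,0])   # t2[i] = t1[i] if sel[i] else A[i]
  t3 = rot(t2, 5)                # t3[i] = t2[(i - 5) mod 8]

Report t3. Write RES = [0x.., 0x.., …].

RES = [0x43, 0x43, 0xaf, 0x66, 0x76, 0xaf, 0x43, 0x9b]

t0 = [0x43, 0x43, 0xaf, 0x9b, 0x20, 0x76, 0x66, 0x7e]
t1 = [0xaf, 0x43, 0x7e, 0x43, 0x9b, 0xaf, 0x66, 0x9b]
t2 = [0xaf, 0x43, 0x9b, 0x43, 0x43, 0xaf, 0x66, 0x76]
t3 = [0x43, 0x43, 0xaf, 0x66, 0x76, 0xaf, 0x43, 0x9b]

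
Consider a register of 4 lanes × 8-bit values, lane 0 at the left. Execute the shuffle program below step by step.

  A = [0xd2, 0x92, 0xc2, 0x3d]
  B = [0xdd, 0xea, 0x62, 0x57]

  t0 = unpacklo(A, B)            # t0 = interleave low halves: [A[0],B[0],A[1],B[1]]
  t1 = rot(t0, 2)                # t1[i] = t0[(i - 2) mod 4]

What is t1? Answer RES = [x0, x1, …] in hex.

t0 = [0xd2, 0xdd, 0x92, 0xea]
t1 = [0x92, 0xea, 0xd2, 0xdd]

RES = [0x92, 0xea, 0xd2, 0xdd]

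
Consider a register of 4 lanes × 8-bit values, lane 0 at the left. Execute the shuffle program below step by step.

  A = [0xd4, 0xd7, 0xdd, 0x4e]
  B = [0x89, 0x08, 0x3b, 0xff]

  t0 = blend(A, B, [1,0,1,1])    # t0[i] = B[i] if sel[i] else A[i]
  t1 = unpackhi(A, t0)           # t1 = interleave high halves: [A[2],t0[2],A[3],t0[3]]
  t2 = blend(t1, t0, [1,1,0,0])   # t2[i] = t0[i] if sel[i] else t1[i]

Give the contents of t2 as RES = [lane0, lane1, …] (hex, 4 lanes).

RES = [0x89, 0xd7, 0x4e, 0xff]

t0 = [0x89, 0xd7, 0x3b, 0xff]
t1 = [0xdd, 0x3b, 0x4e, 0xff]
t2 = [0x89, 0xd7, 0x4e, 0xff]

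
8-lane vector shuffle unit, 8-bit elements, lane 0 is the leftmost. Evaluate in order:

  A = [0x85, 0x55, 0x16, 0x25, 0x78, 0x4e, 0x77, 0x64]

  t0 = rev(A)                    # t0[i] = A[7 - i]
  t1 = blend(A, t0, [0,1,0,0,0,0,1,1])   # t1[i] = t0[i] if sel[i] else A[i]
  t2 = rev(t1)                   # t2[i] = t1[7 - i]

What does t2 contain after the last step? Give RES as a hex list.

→ t0 |64|77|4e|78|25|16|55|85|
→ t1 |85|77|16|25|78|4e|55|85|
→ t2 |85|55|4e|78|25|16|77|85|

RES = [ 0x85  0x55  0x4e  0x78  0x25  0x16  0x77  0x85 ]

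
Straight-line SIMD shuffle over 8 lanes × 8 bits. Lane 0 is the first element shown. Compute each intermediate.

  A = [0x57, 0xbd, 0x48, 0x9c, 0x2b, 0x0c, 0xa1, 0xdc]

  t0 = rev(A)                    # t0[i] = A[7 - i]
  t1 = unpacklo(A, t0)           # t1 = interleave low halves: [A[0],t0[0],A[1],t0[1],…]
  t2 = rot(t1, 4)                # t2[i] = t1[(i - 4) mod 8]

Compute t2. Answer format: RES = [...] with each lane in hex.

→ t0 |dc|a1|0c|2b|9c|48|bd|57|
→ t1 |57|dc|bd|a1|48|0c|9c|2b|
→ t2 |48|0c|9c|2b|57|dc|bd|a1|

RES = [ 0x48  0x0c  0x9c  0x2b  0x57  0xdc  0xbd  0xa1 ]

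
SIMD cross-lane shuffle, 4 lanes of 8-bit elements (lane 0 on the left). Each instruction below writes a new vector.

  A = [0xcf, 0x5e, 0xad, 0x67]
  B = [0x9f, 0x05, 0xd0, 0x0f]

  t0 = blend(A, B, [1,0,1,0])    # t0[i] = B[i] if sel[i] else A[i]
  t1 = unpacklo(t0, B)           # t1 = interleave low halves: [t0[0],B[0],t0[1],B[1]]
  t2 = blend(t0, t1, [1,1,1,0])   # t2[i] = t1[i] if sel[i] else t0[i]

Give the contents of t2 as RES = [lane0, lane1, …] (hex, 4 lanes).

RES = [ 0x9f  0x9f  0x5e  0x67 ]

  t0: 9f 5e d0 67
  t1: 9f 9f 5e 05
  t2: 9f 9f 5e 67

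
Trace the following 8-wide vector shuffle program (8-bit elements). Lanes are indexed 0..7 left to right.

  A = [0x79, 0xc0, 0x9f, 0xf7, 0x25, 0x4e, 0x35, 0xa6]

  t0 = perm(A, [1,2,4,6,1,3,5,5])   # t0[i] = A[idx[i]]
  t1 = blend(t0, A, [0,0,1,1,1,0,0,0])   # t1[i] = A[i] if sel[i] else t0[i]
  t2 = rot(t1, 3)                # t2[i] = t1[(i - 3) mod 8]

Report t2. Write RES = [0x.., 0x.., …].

RES = [0xf7, 0x4e, 0x4e, 0xc0, 0x9f, 0x9f, 0xf7, 0x25]

→ t0 |c0|9f|25|35|c0|f7|4e|4e|
→ t1 |c0|9f|9f|f7|25|f7|4e|4e|
→ t2 |f7|4e|4e|c0|9f|9f|f7|25|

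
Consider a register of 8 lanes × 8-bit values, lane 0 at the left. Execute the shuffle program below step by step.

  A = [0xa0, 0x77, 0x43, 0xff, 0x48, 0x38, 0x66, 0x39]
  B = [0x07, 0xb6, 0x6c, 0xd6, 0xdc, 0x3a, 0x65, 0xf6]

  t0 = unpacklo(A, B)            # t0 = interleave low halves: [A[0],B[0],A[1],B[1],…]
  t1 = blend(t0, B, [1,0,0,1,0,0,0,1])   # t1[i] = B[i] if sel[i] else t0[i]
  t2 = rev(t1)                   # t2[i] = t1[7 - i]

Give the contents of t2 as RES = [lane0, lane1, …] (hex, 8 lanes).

  t0: a0 07 77 b6 43 6c ff d6
  t1: 07 07 77 d6 43 6c ff f6
  t2: f6 ff 6c 43 d6 77 07 07

RES = [0xf6, 0xff, 0x6c, 0x43, 0xd6, 0x77, 0x07, 0x07]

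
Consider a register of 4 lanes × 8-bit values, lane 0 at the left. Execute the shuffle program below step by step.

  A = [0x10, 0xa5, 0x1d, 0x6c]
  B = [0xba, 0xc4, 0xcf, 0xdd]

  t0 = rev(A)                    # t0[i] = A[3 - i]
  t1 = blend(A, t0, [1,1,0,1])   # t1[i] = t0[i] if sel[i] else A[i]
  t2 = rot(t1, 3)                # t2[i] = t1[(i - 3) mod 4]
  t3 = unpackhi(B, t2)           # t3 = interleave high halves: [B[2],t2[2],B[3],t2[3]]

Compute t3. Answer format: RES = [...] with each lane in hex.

RES = [0xcf, 0x10, 0xdd, 0x6c]

  t0: 6c 1d a5 10
  t1: 6c 1d 1d 10
  t2: 1d 1d 10 6c
  t3: cf 10 dd 6c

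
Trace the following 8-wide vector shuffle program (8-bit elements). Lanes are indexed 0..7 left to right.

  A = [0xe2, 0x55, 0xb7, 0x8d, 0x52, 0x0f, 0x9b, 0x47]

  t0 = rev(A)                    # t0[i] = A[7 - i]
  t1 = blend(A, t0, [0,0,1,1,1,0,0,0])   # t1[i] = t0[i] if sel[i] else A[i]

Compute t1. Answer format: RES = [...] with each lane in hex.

t0 = [0x47, 0x9b, 0x0f, 0x52, 0x8d, 0xb7, 0x55, 0xe2]
t1 = [0xe2, 0x55, 0x0f, 0x52, 0x8d, 0x0f, 0x9b, 0x47]

RES = [0xe2, 0x55, 0x0f, 0x52, 0x8d, 0x0f, 0x9b, 0x47]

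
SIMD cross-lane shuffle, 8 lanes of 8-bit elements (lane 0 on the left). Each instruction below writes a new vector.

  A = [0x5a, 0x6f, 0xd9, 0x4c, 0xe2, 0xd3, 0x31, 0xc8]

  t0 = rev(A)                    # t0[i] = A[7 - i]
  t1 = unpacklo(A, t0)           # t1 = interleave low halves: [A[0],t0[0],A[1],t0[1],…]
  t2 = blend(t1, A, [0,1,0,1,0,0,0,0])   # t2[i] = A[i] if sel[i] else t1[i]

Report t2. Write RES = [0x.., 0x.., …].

t0 = [0xc8, 0x31, 0xd3, 0xe2, 0x4c, 0xd9, 0x6f, 0x5a]
t1 = [0x5a, 0xc8, 0x6f, 0x31, 0xd9, 0xd3, 0x4c, 0xe2]
t2 = [0x5a, 0x6f, 0x6f, 0x4c, 0xd9, 0xd3, 0x4c, 0xe2]

RES = [0x5a, 0x6f, 0x6f, 0x4c, 0xd9, 0xd3, 0x4c, 0xe2]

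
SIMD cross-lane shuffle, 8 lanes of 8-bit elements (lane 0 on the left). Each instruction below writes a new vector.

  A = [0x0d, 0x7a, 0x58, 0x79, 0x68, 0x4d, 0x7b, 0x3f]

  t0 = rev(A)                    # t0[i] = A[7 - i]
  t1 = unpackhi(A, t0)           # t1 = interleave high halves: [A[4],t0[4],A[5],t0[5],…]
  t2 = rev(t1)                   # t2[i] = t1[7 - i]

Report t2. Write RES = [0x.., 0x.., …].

RES = [ 0x0d  0x3f  0x7a  0x7b  0x58  0x4d  0x79  0x68 ]

t0 = [0x3f, 0x7b, 0x4d, 0x68, 0x79, 0x58, 0x7a, 0x0d]
t1 = [0x68, 0x79, 0x4d, 0x58, 0x7b, 0x7a, 0x3f, 0x0d]
t2 = [0x0d, 0x3f, 0x7a, 0x7b, 0x58, 0x4d, 0x79, 0x68]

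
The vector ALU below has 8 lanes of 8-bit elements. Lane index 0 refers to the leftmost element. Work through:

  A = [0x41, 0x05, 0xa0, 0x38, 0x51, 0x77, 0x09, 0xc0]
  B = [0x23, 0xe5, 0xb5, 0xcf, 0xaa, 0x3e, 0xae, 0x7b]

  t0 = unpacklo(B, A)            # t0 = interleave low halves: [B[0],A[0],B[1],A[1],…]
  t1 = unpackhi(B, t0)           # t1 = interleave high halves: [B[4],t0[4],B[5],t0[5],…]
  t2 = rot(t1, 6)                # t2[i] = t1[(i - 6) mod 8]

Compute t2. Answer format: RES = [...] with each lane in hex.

  t0: 23 41 e5 05 b5 a0 cf 38
  t1: aa b5 3e a0 ae cf 7b 38
  t2: 3e a0 ae cf 7b 38 aa b5

RES = [0x3e, 0xa0, 0xae, 0xcf, 0x7b, 0x38, 0xaa, 0xb5]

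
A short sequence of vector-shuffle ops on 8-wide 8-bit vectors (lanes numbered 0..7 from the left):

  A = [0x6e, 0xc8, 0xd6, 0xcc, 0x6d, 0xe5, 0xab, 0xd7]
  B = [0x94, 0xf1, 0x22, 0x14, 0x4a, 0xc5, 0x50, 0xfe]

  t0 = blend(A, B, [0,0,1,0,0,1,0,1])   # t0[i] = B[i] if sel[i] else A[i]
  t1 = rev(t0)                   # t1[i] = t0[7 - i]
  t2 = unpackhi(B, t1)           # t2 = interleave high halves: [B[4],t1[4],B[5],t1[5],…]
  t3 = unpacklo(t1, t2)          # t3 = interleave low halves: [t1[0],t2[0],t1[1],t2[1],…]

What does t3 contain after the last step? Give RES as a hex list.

  t0: 6e c8 22 cc 6d c5 ab fe
  t1: fe ab c5 6d cc 22 c8 6e
  t2: 4a cc c5 22 50 c8 fe 6e
  t3: fe 4a ab cc c5 c5 6d 22

RES = [ 0xfe  0x4a  0xab  0xcc  0xc5  0xc5  0x6d  0x22 ]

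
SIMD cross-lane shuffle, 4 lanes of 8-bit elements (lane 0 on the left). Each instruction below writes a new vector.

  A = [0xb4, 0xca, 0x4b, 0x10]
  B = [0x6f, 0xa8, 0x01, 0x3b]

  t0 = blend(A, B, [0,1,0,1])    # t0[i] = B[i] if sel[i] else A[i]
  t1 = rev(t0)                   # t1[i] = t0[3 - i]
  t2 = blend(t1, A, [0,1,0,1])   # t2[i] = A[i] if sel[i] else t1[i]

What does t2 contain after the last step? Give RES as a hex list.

RES = [0x3b, 0xca, 0xa8, 0x10]

t0 = [0xb4, 0xa8, 0x4b, 0x3b]
t1 = [0x3b, 0x4b, 0xa8, 0xb4]
t2 = [0x3b, 0xca, 0xa8, 0x10]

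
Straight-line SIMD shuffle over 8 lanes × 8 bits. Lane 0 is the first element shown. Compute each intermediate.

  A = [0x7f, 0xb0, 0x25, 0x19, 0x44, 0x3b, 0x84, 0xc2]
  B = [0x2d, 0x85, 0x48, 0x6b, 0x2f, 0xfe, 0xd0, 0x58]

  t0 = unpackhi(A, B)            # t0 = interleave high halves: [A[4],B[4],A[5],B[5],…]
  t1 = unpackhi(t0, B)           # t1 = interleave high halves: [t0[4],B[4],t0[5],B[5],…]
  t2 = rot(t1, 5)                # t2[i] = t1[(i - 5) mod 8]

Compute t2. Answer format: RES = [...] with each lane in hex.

→ t0 |44|2f|3b|fe|84|d0|c2|58|
→ t1 |84|2f|d0|fe|c2|d0|58|58|
→ t2 |fe|c2|d0|58|58|84|2f|d0|

RES = [0xfe, 0xc2, 0xd0, 0x58, 0x58, 0x84, 0x2f, 0xd0]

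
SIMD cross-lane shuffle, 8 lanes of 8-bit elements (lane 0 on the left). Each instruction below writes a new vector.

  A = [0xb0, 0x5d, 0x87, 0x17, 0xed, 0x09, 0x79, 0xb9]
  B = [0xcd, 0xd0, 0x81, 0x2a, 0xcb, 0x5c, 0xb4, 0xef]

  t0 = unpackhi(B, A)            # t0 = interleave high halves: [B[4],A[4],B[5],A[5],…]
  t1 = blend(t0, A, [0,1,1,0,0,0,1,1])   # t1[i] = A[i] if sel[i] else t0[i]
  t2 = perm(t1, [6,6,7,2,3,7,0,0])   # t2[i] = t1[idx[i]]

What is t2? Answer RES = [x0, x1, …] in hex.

RES = [ 0x79  0x79  0xb9  0x87  0x09  0xb9  0xcb  0xcb ]

t0 = [0xcb, 0xed, 0x5c, 0x09, 0xb4, 0x79, 0xef, 0xb9]
t1 = [0xcb, 0x5d, 0x87, 0x09, 0xb4, 0x79, 0x79, 0xb9]
t2 = [0x79, 0x79, 0xb9, 0x87, 0x09, 0xb9, 0xcb, 0xcb]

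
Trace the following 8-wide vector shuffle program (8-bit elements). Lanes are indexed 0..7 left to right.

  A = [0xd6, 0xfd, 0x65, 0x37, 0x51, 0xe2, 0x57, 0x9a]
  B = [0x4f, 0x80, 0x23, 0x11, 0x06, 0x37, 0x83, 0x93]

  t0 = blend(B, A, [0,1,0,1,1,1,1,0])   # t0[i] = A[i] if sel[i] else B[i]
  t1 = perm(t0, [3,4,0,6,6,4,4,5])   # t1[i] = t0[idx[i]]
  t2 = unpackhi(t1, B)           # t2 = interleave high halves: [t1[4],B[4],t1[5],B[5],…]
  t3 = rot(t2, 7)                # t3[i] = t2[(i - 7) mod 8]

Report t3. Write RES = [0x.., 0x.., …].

RES = [0x06, 0x51, 0x37, 0x51, 0x83, 0xe2, 0x93, 0x57]

→ t0 |4f|fd|23|37|51|e2|57|93|
→ t1 |37|51|4f|57|57|51|51|e2|
→ t2 |57|06|51|37|51|83|e2|93|
→ t3 |06|51|37|51|83|e2|93|57|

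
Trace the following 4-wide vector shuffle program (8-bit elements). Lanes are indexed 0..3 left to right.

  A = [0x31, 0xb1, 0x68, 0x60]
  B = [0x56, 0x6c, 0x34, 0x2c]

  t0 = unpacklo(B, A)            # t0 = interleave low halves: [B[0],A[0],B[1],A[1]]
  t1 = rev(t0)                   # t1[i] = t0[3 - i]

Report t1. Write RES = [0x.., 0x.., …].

RES = [ 0xb1  0x6c  0x31  0x56 ]

→ t0 |56|31|6c|b1|
→ t1 |b1|6c|31|56|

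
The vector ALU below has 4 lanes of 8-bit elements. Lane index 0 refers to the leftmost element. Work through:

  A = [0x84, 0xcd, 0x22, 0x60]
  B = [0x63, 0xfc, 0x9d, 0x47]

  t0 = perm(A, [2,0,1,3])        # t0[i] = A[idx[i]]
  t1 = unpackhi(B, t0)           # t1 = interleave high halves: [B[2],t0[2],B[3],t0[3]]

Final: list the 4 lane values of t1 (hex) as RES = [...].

→ t0 |22|84|cd|60|
→ t1 |9d|cd|47|60|

RES = [0x9d, 0xcd, 0x47, 0x60]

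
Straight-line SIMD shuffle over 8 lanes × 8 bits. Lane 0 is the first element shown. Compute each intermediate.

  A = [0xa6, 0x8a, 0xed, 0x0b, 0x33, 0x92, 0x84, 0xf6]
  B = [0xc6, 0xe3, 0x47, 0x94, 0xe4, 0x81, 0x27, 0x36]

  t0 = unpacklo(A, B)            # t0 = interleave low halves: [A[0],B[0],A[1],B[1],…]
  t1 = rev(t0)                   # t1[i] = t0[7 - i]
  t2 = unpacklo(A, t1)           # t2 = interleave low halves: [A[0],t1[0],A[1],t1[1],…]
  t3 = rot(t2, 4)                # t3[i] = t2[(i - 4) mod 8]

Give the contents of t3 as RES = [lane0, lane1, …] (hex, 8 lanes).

→ t0 |a6|c6|8a|e3|ed|47|0b|94|
→ t1 |94|0b|47|ed|e3|8a|c6|a6|
→ t2 |a6|94|8a|0b|ed|47|0b|ed|
→ t3 |ed|47|0b|ed|a6|94|8a|0b|

RES = [0xed, 0x47, 0x0b, 0xed, 0xa6, 0x94, 0x8a, 0x0b]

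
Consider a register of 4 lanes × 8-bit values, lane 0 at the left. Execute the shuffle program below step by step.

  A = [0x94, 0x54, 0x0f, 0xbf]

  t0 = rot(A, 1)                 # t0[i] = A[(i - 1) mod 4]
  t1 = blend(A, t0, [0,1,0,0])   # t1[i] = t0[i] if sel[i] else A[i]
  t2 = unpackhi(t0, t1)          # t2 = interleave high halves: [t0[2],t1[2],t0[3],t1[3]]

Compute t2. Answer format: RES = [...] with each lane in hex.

RES = [ 0x54  0x0f  0x0f  0xbf ]

  t0: bf 94 54 0f
  t1: 94 94 0f bf
  t2: 54 0f 0f bf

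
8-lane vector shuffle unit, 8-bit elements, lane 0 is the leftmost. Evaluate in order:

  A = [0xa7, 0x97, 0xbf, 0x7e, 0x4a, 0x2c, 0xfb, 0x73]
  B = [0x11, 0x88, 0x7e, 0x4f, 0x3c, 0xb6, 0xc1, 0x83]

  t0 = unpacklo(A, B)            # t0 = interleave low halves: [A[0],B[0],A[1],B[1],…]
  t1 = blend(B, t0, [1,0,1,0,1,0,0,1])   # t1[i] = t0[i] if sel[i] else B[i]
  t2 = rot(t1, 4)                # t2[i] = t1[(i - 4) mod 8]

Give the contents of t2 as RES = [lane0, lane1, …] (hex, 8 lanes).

→ t0 |a7|11|97|88|bf|7e|7e|4f|
→ t1 |a7|88|97|4f|bf|b6|c1|4f|
→ t2 |bf|b6|c1|4f|a7|88|97|4f|

RES = [ 0xbf  0xb6  0xc1  0x4f  0xa7  0x88  0x97  0x4f ]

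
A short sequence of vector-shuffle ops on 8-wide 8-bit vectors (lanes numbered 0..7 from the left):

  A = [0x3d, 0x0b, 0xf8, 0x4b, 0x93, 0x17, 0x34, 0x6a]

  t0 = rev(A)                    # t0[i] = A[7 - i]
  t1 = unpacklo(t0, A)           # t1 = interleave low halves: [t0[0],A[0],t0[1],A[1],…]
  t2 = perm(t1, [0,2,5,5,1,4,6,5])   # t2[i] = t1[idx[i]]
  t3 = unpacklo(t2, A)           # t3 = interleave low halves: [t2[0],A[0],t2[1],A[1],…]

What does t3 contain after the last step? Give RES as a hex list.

RES = [ 0x6a  0x3d  0x34  0x0b  0xf8  0xf8  0xf8  0x4b ]

t0 = [0x6a, 0x34, 0x17, 0x93, 0x4b, 0xf8, 0x0b, 0x3d]
t1 = [0x6a, 0x3d, 0x34, 0x0b, 0x17, 0xf8, 0x93, 0x4b]
t2 = [0x6a, 0x34, 0xf8, 0xf8, 0x3d, 0x17, 0x93, 0xf8]
t3 = [0x6a, 0x3d, 0x34, 0x0b, 0xf8, 0xf8, 0xf8, 0x4b]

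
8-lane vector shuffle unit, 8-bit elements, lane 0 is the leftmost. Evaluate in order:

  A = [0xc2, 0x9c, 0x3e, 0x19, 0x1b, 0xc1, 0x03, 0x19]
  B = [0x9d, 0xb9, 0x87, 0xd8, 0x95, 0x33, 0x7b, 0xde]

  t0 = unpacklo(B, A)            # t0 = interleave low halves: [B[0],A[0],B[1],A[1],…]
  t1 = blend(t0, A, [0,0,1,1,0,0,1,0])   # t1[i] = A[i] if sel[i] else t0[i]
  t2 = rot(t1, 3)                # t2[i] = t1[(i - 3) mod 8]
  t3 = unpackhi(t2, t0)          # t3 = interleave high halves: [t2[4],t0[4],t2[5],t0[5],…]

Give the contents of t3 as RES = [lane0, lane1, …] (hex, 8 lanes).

t0 = [0x9d, 0xc2, 0xb9, 0x9c, 0x87, 0x3e, 0xd8, 0x19]
t1 = [0x9d, 0xc2, 0x3e, 0x19, 0x87, 0x3e, 0x03, 0x19]
t2 = [0x3e, 0x03, 0x19, 0x9d, 0xc2, 0x3e, 0x19, 0x87]
t3 = [0xc2, 0x87, 0x3e, 0x3e, 0x19, 0xd8, 0x87, 0x19]

RES = [0xc2, 0x87, 0x3e, 0x3e, 0x19, 0xd8, 0x87, 0x19]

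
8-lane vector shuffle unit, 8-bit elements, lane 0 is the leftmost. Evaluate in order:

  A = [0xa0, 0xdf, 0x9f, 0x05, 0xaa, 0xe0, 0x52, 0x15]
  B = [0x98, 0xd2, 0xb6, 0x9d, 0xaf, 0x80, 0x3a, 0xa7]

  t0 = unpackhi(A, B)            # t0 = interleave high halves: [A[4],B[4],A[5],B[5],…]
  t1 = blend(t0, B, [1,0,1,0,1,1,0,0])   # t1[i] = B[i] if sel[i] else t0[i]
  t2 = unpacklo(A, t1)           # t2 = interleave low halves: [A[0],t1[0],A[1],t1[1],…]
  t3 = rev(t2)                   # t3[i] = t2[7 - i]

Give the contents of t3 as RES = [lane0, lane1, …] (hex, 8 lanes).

RES = [ 0x80  0x05  0xb6  0x9f  0xaf  0xdf  0x98  0xa0 ]

→ t0 |aa|af|e0|80|52|3a|15|a7|
→ t1 |98|af|b6|80|af|80|15|a7|
→ t2 |a0|98|df|af|9f|b6|05|80|
→ t3 |80|05|b6|9f|af|df|98|a0|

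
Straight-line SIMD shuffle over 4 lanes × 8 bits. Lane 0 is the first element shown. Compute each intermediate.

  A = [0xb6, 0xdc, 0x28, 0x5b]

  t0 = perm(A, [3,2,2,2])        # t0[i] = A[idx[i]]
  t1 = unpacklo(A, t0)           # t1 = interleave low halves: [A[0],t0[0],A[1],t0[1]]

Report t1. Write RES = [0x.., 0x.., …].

→ t0 |5b|28|28|28|
→ t1 |b6|5b|dc|28|

RES = [ 0xb6  0x5b  0xdc  0x28 ]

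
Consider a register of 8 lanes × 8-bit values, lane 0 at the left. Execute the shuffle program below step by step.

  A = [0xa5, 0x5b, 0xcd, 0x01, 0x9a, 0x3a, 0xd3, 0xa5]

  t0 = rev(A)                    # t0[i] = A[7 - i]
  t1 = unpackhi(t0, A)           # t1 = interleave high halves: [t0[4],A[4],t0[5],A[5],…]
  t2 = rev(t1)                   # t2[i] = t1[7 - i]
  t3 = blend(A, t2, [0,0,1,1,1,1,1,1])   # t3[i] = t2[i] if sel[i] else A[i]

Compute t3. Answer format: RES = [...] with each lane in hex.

RES = [0xa5, 0x5b, 0xd3, 0x5b, 0x3a, 0xcd, 0x9a, 0x01]

→ t0 |a5|d3|3a|9a|01|cd|5b|a5|
→ t1 |01|9a|cd|3a|5b|d3|a5|a5|
→ t2 |a5|a5|d3|5b|3a|cd|9a|01|
→ t3 |a5|5b|d3|5b|3a|cd|9a|01|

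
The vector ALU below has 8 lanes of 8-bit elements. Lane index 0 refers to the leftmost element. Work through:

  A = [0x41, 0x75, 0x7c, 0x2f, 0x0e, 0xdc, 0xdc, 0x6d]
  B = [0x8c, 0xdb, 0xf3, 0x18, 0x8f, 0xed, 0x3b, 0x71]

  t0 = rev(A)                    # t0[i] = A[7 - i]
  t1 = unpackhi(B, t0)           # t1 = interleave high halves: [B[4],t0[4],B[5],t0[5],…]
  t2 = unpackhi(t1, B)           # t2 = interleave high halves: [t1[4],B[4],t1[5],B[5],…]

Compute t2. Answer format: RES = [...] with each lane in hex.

  t0: 6d dc dc 0e 2f 7c 75 41
  t1: 8f 2f ed 7c 3b 75 71 41
  t2: 3b 8f 75 ed 71 3b 41 71

RES = [ 0x3b  0x8f  0x75  0xed  0x71  0x3b  0x41  0x71 ]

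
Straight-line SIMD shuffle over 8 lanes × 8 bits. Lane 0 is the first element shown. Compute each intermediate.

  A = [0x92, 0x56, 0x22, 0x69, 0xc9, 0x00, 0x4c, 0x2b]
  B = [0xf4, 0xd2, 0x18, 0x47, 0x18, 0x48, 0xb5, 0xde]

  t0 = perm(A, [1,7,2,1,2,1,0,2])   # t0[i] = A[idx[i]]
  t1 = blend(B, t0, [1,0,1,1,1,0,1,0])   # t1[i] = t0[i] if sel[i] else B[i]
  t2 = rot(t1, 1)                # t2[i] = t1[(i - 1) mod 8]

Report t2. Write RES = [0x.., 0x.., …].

RES = [0xde, 0x56, 0xd2, 0x22, 0x56, 0x22, 0x48, 0x92]

→ t0 |56|2b|22|56|22|56|92|22|
→ t1 |56|d2|22|56|22|48|92|de|
→ t2 |de|56|d2|22|56|22|48|92|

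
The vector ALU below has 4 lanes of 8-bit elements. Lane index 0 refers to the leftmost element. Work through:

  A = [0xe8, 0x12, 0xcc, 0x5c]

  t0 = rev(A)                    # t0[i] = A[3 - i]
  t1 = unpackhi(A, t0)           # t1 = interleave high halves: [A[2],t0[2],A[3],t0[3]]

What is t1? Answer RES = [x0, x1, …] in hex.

RES = [0xcc, 0x12, 0x5c, 0xe8]

t0 = [0x5c, 0xcc, 0x12, 0xe8]
t1 = [0xcc, 0x12, 0x5c, 0xe8]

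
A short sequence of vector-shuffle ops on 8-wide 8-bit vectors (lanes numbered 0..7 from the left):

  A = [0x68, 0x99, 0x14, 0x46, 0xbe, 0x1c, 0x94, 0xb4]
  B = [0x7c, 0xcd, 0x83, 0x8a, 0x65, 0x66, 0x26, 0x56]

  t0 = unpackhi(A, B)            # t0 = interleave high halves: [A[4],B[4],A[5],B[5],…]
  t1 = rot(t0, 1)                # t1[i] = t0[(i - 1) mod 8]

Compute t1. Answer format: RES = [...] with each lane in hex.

RES = [0x56, 0xbe, 0x65, 0x1c, 0x66, 0x94, 0x26, 0xb4]

t0 = [0xbe, 0x65, 0x1c, 0x66, 0x94, 0x26, 0xb4, 0x56]
t1 = [0x56, 0xbe, 0x65, 0x1c, 0x66, 0x94, 0x26, 0xb4]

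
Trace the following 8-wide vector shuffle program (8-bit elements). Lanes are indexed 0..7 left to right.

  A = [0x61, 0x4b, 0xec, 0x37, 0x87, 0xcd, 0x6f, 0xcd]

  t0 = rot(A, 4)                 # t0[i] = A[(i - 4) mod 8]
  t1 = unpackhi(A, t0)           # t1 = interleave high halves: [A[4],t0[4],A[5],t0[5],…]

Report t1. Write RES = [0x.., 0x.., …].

→ t0 |87|cd|6f|cd|61|4b|ec|37|
→ t1 |87|61|cd|4b|6f|ec|cd|37|

RES = [0x87, 0x61, 0xcd, 0x4b, 0x6f, 0xec, 0xcd, 0x37]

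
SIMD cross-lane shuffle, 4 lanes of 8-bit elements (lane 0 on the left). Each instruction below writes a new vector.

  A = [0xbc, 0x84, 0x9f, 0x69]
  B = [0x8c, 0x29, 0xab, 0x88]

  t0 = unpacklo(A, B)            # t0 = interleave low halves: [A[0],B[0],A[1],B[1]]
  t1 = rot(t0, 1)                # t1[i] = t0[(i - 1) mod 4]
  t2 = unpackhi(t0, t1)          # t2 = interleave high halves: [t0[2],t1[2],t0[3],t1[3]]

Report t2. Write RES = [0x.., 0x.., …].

RES = [ 0x84  0x8c  0x29  0x84 ]

t0 = [0xbc, 0x8c, 0x84, 0x29]
t1 = [0x29, 0xbc, 0x8c, 0x84]
t2 = [0x84, 0x8c, 0x29, 0x84]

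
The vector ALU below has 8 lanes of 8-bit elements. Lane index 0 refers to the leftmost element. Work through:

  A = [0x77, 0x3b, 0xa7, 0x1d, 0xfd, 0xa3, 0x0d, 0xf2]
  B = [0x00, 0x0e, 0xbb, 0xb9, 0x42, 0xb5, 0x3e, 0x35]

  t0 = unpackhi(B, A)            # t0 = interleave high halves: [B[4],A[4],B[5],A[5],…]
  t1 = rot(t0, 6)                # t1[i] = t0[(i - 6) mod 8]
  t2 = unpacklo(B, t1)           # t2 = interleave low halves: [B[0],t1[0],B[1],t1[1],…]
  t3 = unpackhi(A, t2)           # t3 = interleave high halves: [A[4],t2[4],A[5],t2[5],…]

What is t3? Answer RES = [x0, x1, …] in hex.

t0 = [0x42, 0xfd, 0xb5, 0xa3, 0x3e, 0x0d, 0x35, 0xf2]
t1 = [0xb5, 0xa3, 0x3e, 0x0d, 0x35, 0xf2, 0x42, 0xfd]
t2 = [0x00, 0xb5, 0x0e, 0xa3, 0xbb, 0x3e, 0xb9, 0x0d]
t3 = [0xfd, 0xbb, 0xa3, 0x3e, 0x0d, 0xb9, 0xf2, 0x0d]

RES = [ 0xfd  0xbb  0xa3  0x3e  0x0d  0xb9  0xf2  0x0d ]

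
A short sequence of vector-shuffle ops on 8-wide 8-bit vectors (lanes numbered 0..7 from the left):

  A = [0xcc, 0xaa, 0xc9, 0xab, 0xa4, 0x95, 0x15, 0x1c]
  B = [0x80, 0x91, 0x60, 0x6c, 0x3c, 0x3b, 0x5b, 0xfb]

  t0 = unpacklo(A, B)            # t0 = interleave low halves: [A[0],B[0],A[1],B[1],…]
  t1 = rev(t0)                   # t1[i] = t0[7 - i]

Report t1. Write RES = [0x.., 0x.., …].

  t0: cc 80 aa 91 c9 60 ab 6c
  t1: 6c ab 60 c9 91 aa 80 cc

RES = [0x6c, 0xab, 0x60, 0xc9, 0x91, 0xaa, 0x80, 0xcc]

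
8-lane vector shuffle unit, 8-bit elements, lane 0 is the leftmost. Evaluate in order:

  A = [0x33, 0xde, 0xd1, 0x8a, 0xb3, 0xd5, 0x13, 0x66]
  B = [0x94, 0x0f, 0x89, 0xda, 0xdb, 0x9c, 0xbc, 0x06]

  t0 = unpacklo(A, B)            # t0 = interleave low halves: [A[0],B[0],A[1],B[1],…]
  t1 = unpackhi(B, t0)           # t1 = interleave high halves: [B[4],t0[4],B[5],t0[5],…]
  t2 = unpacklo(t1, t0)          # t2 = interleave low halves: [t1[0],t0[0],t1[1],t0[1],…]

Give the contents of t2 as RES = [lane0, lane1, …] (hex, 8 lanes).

  t0: 33 94 de 0f d1 89 8a da
  t1: db d1 9c 89 bc 8a 06 da
  t2: db 33 d1 94 9c de 89 0f

RES = [0xdb, 0x33, 0xd1, 0x94, 0x9c, 0xde, 0x89, 0x0f]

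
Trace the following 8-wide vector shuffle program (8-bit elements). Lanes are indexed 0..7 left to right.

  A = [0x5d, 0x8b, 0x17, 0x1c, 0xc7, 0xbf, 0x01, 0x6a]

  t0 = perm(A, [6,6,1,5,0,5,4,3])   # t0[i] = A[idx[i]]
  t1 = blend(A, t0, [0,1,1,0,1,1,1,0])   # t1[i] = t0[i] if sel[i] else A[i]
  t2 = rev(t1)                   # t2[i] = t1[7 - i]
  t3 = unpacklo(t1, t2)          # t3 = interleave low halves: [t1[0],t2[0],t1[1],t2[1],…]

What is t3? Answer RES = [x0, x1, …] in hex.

RES = [ 0x5d  0x6a  0x01  0xc7  0x8b  0xbf  0x1c  0x5d ]

t0 = [0x01, 0x01, 0x8b, 0xbf, 0x5d, 0xbf, 0xc7, 0x1c]
t1 = [0x5d, 0x01, 0x8b, 0x1c, 0x5d, 0xbf, 0xc7, 0x6a]
t2 = [0x6a, 0xc7, 0xbf, 0x5d, 0x1c, 0x8b, 0x01, 0x5d]
t3 = [0x5d, 0x6a, 0x01, 0xc7, 0x8b, 0xbf, 0x1c, 0x5d]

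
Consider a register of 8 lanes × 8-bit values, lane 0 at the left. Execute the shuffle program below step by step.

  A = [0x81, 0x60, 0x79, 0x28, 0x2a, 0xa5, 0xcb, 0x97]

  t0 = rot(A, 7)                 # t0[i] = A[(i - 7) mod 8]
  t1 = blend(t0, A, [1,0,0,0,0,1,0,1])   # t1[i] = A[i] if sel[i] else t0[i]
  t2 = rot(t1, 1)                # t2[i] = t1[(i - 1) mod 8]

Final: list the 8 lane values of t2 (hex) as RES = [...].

t0 = [0x60, 0x79, 0x28, 0x2a, 0xa5, 0xcb, 0x97, 0x81]
t1 = [0x81, 0x79, 0x28, 0x2a, 0xa5, 0xa5, 0x97, 0x97]
t2 = [0x97, 0x81, 0x79, 0x28, 0x2a, 0xa5, 0xa5, 0x97]

RES = [0x97, 0x81, 0x79, 0x28, 0x2a, 0xa5, 0xa5, 0x97]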